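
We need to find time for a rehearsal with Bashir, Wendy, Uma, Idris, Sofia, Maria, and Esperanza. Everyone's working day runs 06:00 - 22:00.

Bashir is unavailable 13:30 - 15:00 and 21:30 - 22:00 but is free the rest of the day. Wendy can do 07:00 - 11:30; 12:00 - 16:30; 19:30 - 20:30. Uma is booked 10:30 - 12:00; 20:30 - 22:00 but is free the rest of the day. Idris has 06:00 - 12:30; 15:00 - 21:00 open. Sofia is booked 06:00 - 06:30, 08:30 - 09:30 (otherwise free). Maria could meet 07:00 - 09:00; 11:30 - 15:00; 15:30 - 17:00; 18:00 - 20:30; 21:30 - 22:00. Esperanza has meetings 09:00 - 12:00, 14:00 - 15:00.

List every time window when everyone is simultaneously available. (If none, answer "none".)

07:00-08:30, 12:00-12:30, 15:30-16:30, 19:30-20:30

Bashir free: 06:00-13:30, 15:00-21:30 (invert busy blocks within the working day).
Wendy free: 07:00-11:30, 12:00-16:30, 19:30-20:30.
Uma free: 06:00-10:30, 12:00-20:30 (invert busy blocks within the working day).
Idris free: 06:00-12:30, 15:00-21:00.
Sofia free: 06:30-08:30, 09:30-22:00 (invert busy blocks within the working day).
Maria free: 07:00-09:00, 11:30-15:00, 15:30-17:00, 18:00-20:30, 21:30-22:00.
Esperanza free: 06:00-09:00, 12:00-14:00, 15:00-22:00 (invert busy blocks within the working day).
Bashir ∩ Wendy: 07:00-11:30, 12:00-13:30, 15:00-16:30, 19:30-20:30.
Bashir ∩ Wendy ∩ Uma: 07:00-10:30, 12:00-13:30, 15:00-16:30, 19:30-20:30.
Bashir ∩ Wendy ∩ Uma ∩ Idris: 07:00-10:30, 12:00-12:30, 15:00-16:30, 19:30-20:30.
Bashir ∩ Wendy ∩ Uma ∩ Idris ∩ Sofia: 07:00-08:30, 09:30-10:30, 12:00-12:30, 15:00-16:30, 19:30-20:30.
Bashir ∩ Wendy ∩ Uma ∩ Idris ∩ Sofia ∩ Maria: 07:00-08:30, 12:00-12:30, 15:30-16:30, 19:30-20:30.
Bashir ∩ Wendy ∩ Uma ∩ Idris ∩ Sofia ∩ Maria ∩ Esperanza: 07:00-08:30, 12:00-12:30, 15:30-16:30, 19:30-20:30.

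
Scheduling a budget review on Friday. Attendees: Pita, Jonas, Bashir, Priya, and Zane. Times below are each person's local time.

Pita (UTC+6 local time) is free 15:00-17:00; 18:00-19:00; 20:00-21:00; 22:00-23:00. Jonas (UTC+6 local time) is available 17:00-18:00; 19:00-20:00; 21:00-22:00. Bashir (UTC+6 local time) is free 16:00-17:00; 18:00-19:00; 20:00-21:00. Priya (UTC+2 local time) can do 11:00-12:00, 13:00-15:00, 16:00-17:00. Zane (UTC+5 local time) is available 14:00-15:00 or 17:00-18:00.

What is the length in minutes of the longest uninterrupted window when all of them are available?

Pita in UTC: 09:00-11:00, 12:00-13:00, 14:00-15:00, 16:00-17:00 (subtract 6h to convert from UTC+6).
Jonas in UTC: 11:00-12:00, 13:00-14:00, 15:00-16:00 (subtract 6h to convert from UTC+6).
Bashir in UTC: 10:00-11:00, 12:00-13:00, 14:00-15:00 (subtract 6h to convert from UTC+6).
Priya in UTC: 09:00-10:00, 11:00-13:00, 14:00-15:00 (subtract 2h to convert from UTC+2).
Zane in UTC: 09:00-10:00, 12:00-13:00 (subtract 5h to convert from UTC+5).
Pita ∩ Jonas: ∅.
Pita ∩ Jonas ∩ Bashir: ∅.
Pita ∩ Jonas ∩ Bashir ∩ Priya: ∅.
Pita ∩ Jonas ∩ Bashir ∩ Priya ∩ Zane: ∅.
There is no time when everyone is free.
No common window exists, so the longest block is 0 minutes.

0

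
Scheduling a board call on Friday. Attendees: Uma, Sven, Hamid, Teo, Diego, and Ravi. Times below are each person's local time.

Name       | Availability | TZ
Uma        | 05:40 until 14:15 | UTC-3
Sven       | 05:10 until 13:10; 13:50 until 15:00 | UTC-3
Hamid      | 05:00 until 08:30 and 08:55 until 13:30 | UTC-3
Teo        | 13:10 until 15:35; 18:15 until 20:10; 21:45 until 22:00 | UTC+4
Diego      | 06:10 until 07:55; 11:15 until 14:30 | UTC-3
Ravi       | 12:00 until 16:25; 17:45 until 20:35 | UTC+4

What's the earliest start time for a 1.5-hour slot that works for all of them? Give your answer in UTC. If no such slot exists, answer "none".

Uma in UTC: 08:40-17:15 (add 3h to convert from UTC-3).
Sven in UTC: 08:10-16:10, 16:50-18:00 (add 3h to convert from UTC-3).
Hamid in UTC: 08:00-11:30, 11:55-16:30 (add 3h to convert from UTC-3).
Teo in UTC: 09:10-11:35, 14:15-16:10, 17:45-18:00 (subtract 4h to convert from UTC+4).
Diego in UTC: 09:10-10:55, 14:15-17:30 (add 3h to convert from UTC-3).
Ravi in UTC: 08:00-12:25, 13:45-16:35 (subtract 4h to convert from UTC+4).
Uma ∩ Sven: 08:40-16:10, 16:50-17:15.
Uma ∩ Sven ∩ Hamid: 08:40-11:30, 11:55-16:10.
Uma ∩ Sven ∩ Hamid ∩ Teo: 09:10-11:30, 14:15-16:10.
Uma ∩ Sven ∩ Hamid ∩ Teo ∩ Diego: 09:10-10:55, 14:15-16:10.
Uma ∩ Sven ∩ Hamid ∩ Teo ∩ Diego ∩ Ravi: 09:10-10:55, 14:15-16:10.
The first common window of at least 90 minutes is 09:10-10:55, so the earliest start is 09:10.

09:10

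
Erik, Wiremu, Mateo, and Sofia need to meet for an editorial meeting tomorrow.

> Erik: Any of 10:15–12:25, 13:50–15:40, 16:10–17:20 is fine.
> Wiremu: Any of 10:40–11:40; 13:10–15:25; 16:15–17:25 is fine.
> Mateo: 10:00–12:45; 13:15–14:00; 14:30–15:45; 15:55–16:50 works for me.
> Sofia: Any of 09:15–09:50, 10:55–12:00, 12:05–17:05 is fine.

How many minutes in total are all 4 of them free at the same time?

Erik ∩ Wiremu: 10:40-11:40, 13:50-15:25, 16:15-17:20.
Erik ∩ Wiremu ∩ Mateo: 10:40-11:40, 13:50-14:00, 14:30-15:25, 16:15-16:50.
Erik ∩ Wiremu ∩ Mateo ∩ Sofia: 10:55-11:40, 13:50-14:00, 14:30-15:25, 16:15-16:50.
So the common availability across everyone is 10:55-11:40, 13:50-14:00, 14:30-15:25, 16:15-16:50.
Summing the common windows: 45 + 10 + 55 + 35 = 145 minutes.

145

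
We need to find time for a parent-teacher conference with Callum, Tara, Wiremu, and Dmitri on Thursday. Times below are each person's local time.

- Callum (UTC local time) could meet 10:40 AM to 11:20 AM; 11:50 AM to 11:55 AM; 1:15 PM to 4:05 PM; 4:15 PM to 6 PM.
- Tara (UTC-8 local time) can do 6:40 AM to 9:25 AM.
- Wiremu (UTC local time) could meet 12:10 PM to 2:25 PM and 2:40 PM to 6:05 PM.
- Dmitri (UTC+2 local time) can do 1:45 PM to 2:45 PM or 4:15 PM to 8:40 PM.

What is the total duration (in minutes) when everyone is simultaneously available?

Callum in UTC: 10:40-11:20, 11:50-11:55, 13:15-16:05, 16:15-18:00.
Tara in UTC: 14:40-17:25 (add 8h to convert from UTC-8).
Wiremu in UTC: 12:10-14:25, 14:40-18:05.
Dmitri in UTC: 11:45-12:45, 14:15-18:40 (subtract 2h to convert from UTC+2).
Callum ∩ Tara: 14:40-16:05, 16:15-17:25.
Callum ∩ Tara ∩ Wiremu: 14:40-16:05, 16:15-17:25.
Callum ∩ Tara ∩ Wiremu ∩ Dmitri: 14:40-16:05, 16:15-17:25.
Summing the common windows: 85 + 70 = 155 minutes.

155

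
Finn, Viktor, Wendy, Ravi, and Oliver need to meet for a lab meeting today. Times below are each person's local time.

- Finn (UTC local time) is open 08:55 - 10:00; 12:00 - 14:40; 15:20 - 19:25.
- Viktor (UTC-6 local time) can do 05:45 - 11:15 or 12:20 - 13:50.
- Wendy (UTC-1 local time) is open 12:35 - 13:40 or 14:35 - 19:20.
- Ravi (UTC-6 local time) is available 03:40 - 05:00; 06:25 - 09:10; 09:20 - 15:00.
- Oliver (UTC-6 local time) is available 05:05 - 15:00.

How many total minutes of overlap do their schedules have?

230

Finn in UTC: 08:55-10:00, 12:00-14:40, 15:20-19:25.
Viktor in UTC: 11:45-17:15, 18:20-19:50 (add 6h to convert from UTC-6).
Wendy in UTC: 13:35-14:40, 15:35-20:20 (add 1h to convert from UTC-1).
Ravi in UTC: 09:40-11:00, 12:25-15:10, 15:20-21:00 (add 6h to convert from UTC-6).
Oliver in UTC: 11:05-21:00 (add 6h to convert from UTC-6).
Finn ∩ Viktor: 12:00-14:40, 15:20-17:15, 18:20-19:25.
Finn ∩ Viktor ∩ Wendy: 13:35-14:40, 15:35-17:15, 18:20-19:25.
Finn ∩ Viktor ∩ Wendy ∩ Ravi: 13:35-14:40, 15:35-17:15, 18:20-19:25.
Finn ∩ Viktor ∩ Wendy ∩ Ravi ∩ Oliver: 13:35-14:40, 15:35-17:15, 18:20-19:25.
Summing the common windows: 65 + 100 + 65 = 230 minutes.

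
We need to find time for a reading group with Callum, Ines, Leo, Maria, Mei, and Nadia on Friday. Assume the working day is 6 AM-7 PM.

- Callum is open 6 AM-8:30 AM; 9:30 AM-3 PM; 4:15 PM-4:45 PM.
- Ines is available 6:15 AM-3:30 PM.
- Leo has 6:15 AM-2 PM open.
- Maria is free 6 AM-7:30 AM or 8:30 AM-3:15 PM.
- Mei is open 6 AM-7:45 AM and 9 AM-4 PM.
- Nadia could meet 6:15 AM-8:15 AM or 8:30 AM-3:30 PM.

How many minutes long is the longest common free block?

270

Callum ∩ Ines: 06:15-08:30, 09:30-15:00.
Callum ∩ Ines ∩ Leo: 06:15-08:30, 09:30-14:00.
Callum ∩ Ines ∩ Leo ∩ Maria: 06:15-07:30, 09:30-14:00.
Callum ∩ Ines ∩ Leo ∩ Maria ∩ Mei: 06:15-07:30, 09:30-14:00.
Callum ∩ Ines ∩ Leo ∩ Maria ∩ Mei ∩ Nadia: 06:15-07:30, 09:30-14:00.
So the common availability across everyone is 06:15-07:30, 09:30-14:00.
The longest is 09:30-14:00 at 270 minutes.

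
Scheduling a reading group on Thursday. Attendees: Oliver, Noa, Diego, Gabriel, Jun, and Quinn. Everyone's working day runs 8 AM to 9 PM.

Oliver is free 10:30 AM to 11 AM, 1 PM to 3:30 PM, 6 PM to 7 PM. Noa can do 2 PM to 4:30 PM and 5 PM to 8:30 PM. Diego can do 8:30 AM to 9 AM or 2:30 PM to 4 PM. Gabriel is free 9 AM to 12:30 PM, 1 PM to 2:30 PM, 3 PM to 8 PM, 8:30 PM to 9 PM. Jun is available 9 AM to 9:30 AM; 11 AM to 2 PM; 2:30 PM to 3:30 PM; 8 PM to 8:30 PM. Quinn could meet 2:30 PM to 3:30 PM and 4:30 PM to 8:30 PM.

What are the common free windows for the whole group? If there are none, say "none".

15:00-15:30

Oliver ∩ Noa: 14:00-15:30, 18:00-19:00.
Oliver ∩ Noa ∩ Diego: 14:30-15:30.
Oliver ∩ Noa ∩ Diego ∩ Gabriel: 15:00-15:30.
Oliver ∩ Noa ∩ Diego ∩ Gabriel ∩ Jun: 15:00-15:30.
Oliver ∩ Noa ∩ Diego ∩ Gabriel ∩ Jun ∩ Quinn: 15:00-15:30.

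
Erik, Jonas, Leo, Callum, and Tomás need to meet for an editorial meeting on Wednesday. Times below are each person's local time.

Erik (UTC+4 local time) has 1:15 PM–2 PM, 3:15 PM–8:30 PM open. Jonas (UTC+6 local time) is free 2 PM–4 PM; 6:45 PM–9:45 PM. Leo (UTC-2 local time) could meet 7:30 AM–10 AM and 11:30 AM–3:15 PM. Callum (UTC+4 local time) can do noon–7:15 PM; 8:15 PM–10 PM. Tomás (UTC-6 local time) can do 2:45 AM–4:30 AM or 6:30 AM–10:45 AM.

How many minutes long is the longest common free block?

Erik in UTC: 09:15-10:00, 11:15-16:30 (subtract 4h to convert from UTC+4).
Jonas in UTC: 08:00-10:00, 12:45-15:45 (subtract 6h to convert from UTC+6).
Leo in UTC: 09:30-12:00, 13:30-17:15 (add 2h to convert from UTC-2).
Callum in UTC: 08:00-15:15, 16:15-18:00 (subtract 4h to convert from UTC+4).
Tomás in UTC: 08:45-10:30, 12:30-16:45 (add 6h to convert from UTC-6).
Erik ∩ Jonas: 09:15-10:00, 12:45-15:45.
Erik ∩ Jonas ∩ Leo: 09:30-10:00, 13:30-15:45.
Erik ∩ Jonas ∩ Leo ∩ Callum: 09:30-10:00, 13:30-15:15.
Erik ∩ Jonas ∩ Leo ∩ Callum ∩ Tomás: 09:30-10:00, 13:30-15:15.
The longest is 13:30-15:15 at 105 minutes.

105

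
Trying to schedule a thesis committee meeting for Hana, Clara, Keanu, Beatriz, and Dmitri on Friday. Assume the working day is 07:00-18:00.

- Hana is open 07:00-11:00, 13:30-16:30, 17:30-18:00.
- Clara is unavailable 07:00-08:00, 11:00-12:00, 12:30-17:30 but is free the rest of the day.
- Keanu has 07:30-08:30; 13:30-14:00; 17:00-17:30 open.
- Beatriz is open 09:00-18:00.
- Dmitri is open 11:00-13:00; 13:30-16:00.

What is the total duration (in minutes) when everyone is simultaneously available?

0

Hana free: 07:00-11:00, 13:30-16:30, 17:30-18:00.
Clara free: 08:00-11:00, 12:00-12:30, 17:30-18:00 (invert busy blocks within the working day).
Keanu free: 07:30-08:30, 13:30-14:00, 17:00-17:30.
Beatriz free: 09:00-18:00.
Dmitri free: 11:00-13:00, 13:30-16:00.
Hana ∩ Clara: 08:00-11:00, 17:30-18:00.
Hana ∩ Clara ∩ Keanu: 08:00-08:30.
Hana ∩ Clara ∩ Keanu ∩ Beatriz: ∅.
Hana ∩ Clara ∩ Keanu ∩ Beatriz ∩ Dmitri: ∅.
There is no time when everyone is free.
There is no common window, so the total is 0 minutes.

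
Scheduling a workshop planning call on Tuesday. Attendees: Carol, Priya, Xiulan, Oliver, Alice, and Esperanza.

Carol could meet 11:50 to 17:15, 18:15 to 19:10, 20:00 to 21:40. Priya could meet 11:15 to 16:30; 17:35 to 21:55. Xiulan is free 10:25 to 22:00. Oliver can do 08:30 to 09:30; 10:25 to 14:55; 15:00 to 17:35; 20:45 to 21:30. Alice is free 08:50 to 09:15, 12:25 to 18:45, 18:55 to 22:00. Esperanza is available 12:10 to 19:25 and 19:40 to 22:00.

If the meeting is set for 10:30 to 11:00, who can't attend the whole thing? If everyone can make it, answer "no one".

Alice, Carol, Esperanza, Priya

Carol: not fully free for 10:30-11:00. Priya: not fully free for 10:30-11:00. Xiulan: free for 10:30-11:00. Oliver: free for 10:30-11:00. Alice: not fully free for 10:30-11:00. Esperanza: not fully free for 10:30-11:00.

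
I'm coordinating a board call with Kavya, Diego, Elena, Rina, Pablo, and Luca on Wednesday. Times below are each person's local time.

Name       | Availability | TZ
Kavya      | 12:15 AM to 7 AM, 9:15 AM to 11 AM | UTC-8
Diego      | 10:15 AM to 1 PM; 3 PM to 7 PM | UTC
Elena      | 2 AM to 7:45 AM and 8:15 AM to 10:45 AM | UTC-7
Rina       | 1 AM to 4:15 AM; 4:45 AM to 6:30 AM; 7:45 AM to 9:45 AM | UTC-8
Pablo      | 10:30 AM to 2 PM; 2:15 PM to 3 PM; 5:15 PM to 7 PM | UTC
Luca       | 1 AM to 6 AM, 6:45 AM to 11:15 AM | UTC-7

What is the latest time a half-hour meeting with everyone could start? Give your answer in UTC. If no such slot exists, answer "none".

17:15

Kavya in UTC: 08:15-15:00, 17:15-19:00 (add 8h to convert from UTC-8).
Diego in UTC: 10:15-13:00, 15:00-19:00.
Elena in UTC: 09:00-14:45, 15:15-17:45 (add 7h to convert from UTC-7).
Rina in UTC: 09:00-12:15, 12:45-14:30, 15:45-17:45 (add 8h to convert from UTC-8).
Pablo in UTC: 10:30-14:00, 14:15-15:00, 17:15-19:00.
Luca in UTC: 08:00-13:00, 13:45-18:15 (add 7h to convert from UTC-7).
Kavya ∩ Diego: 10:15-13:00, 17:15-19:00.
Kavya ∩ Diego ∩ Elena: 10:15-13:00, 17:15-17:45.
Kavya ∩ Diego ∩ Elena ∩ Rina: 10:15-12:15, 12:45-13:00, 17:15-17:45.
Kavya ∩ Diego ∩ Elena ∩ Rina ∩ Pablo: 10:30-12:15, 12:45-13:00, 17:15-17:45.
Kavya ∩ Diego ∩ Elena ∩ Rina ∩ Pablo ∩ Luca: 10:30-12:15, 12:45-13:00, 17:15-17:45.
The last common window of at least 30 minutes is 17:15-17:45; a 30-minute meeting can start as late as 17:15 and still end by 17:45.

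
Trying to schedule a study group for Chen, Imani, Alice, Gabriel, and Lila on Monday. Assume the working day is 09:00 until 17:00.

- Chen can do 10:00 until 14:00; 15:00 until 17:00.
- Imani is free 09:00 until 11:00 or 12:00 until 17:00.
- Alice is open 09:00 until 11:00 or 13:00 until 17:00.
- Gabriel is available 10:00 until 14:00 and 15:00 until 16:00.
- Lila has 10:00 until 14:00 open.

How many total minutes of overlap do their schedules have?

120

Chen ∩ Imani: 10:00-11:00, 12:00-14:00, 15:00-17:00.
Chen ∩ Imani ∩ Alice: 10:00-11:00, 13:00-14:00, 15:00-17:00.
Chen ∩ Imani ∩ Alice ∩ Gabriel: 10:00-11:00, 13:00-14:00, 15:00-16:00.
Chen ∩ Imani ∩ Alice ∩ Gabriel ∩ Lila: 10:00-11:00, 13:00-14:00.
So the common availability across everyone is 10:00-11:00, 13:00-14:00.
Summing the common windows: 60 + 60 = 120 minutes.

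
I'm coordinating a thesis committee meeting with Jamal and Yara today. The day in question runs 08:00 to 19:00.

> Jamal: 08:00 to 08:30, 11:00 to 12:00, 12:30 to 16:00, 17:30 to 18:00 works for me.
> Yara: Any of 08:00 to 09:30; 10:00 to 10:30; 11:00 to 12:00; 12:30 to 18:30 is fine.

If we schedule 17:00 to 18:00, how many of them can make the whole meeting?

Yara can make the full 17:00-18:00 slot — that's 1.

1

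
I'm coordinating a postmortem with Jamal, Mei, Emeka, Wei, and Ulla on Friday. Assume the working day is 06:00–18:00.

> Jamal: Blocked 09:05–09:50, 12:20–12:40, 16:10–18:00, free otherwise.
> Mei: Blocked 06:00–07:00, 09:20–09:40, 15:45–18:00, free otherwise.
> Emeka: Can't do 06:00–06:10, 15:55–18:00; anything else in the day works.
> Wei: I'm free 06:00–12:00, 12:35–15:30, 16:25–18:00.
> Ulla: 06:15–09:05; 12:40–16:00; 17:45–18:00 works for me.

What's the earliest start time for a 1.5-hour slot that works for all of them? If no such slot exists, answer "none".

Jamal free: 06:00-09:05, 09:50-12:20, 12:40-16:10 (invert busy blocks within the working day).
Mei free: 07:00-09:20, 09:40-15:45 (invert busy blocks within the working day).
Emeka free: 06:10-15:55 (invert busy blocks within the working day).
Wei free: 06:00-12:00, 12:35-15:30, 16:25-18:00.
Ulla free: 06:15-09:05, 12:40-16:00, 17:45-18:00.
Jamal ∩ Mei: 07:00-09:05, 09:50-12:20, 12:40-15:45.
Jamal ∩ Mei ∩ Emeka: 07:00-09:05, 09:50-12:20, 12:40-15:45.
Jamal ∩ Mei ∩ Emeka ∩ Wei: 07:00-09:05, 09:50-12:00, 12:40-15:30.
Jamal ∩ Mei ∩ Emeka ∩ Wei ∩ Ulla: 07:00-09:05, 12:40-15:30.
The first common window of at least 90 minutes is 07:00-09:05, so the earliest start is 07:00.

07:00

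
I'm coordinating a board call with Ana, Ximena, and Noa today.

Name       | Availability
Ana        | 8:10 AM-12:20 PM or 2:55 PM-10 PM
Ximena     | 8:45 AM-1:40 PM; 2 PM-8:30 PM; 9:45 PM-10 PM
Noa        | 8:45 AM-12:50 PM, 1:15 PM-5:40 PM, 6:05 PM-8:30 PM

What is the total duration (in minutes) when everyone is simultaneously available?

Ana ∩ Ximena: 08:45-12:20, 14:55-20:30, 21:45-22:00.
Ana ∩ Ximena ∩ Noa: 08:45-12:20, 14:55-17:40, 18:05-20:30.
Summing the common windows: 215 + 165 + 145 = 525 minutes.

525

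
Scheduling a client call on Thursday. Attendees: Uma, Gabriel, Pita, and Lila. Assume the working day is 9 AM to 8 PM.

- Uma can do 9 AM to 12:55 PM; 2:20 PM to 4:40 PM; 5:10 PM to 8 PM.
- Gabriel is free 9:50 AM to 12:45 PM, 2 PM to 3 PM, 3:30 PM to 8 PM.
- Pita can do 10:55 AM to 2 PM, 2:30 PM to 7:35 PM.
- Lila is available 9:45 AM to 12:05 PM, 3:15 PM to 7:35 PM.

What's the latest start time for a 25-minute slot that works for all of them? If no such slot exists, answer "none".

Uma ∩ Gabriel: 09:50-12:45, 14:20-15:00, 15:30-16:40, 17:10-20:00.
Uma ∩ Gabriel ∩ Pita: 10:55-12:45, 14:30-15:00, 15:30-16:40, 17:10-19:35.
Uma ∩ Gabriel ∩ Pita ∩ Lila: 10:55-12:05, 15:30-16:40, 17:10-19:35.
The last common window of at least 25 minutes is 17:10-19:35; a 25-minute meeting can start as late as 19:10 and still end by 19:35.

19:10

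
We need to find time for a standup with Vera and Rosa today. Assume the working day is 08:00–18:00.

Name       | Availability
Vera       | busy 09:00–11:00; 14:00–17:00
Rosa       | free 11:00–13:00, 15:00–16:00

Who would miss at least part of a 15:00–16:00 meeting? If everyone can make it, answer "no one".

Vera

Vera free: 08:00-09:00, 11:00-14:00, 17:00-18:00 (invert busy blocks within the working day).
Rosa free: 11:00-13:00, 15:00-16:00.
Vera: not fully free for 15:00-16:00. Rosa: free for 15:00-16:00.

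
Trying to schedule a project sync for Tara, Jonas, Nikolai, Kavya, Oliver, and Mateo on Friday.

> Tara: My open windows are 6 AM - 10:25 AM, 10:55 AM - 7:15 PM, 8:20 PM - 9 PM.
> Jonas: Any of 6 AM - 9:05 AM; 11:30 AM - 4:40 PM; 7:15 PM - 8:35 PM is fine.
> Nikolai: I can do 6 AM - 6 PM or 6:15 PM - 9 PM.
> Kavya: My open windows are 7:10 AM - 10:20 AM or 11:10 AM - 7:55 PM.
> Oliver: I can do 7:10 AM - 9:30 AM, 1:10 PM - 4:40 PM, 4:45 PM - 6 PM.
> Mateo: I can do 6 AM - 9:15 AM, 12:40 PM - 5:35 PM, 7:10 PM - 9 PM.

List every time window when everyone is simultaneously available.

07:10-09:05, 13:10-16:40

Tara ∩ Jonas: 06:00-09:05, 11:30-16:40, 20:20-20:35.
Tara ∩ Jonas ∩ Nikolai: 06:00-09:05, 11:30-16:40, 20:20-20:35.
Tara ∩ Jonas ∩ Nikolai ∩ Kavya: 07:10-09:05, 11:30-16:40.
Tara ∩ Jonas ∩ Nikolai ∩ Kavya ∩ Oliver: 07:10-09:05, 13:10-16:40.
Tara ∩ Jonas ∩ Nikolai ∩ Kavya ∩ Oliver ∩ Mateo: 07:10-09:05, 13:10-16:40.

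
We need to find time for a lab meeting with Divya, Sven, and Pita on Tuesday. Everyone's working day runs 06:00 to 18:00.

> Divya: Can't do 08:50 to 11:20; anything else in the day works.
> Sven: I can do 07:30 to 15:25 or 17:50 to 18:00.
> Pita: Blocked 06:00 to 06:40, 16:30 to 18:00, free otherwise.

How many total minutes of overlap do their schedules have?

325

Divya free: 06:00-08:50, 11:20-18:00 (invert busy blocks within the working day).
Sven free: 07:30-15:25, 17:50-18:00.
Pita free: 06:40-16:30 (invert busy blocks within the working day).
Divya ∩ Sven: 07:30-08:50, 11:20-15:25, 17:50-18:00.
Divya ∩ Sven ∩ Pita: 07:30-08:50, 11:20-15:25.
So the common availability across everyone is 07:30-08:50, 11:20-15:25.
Summing the common windows: 80 + 245 = 325 minutes.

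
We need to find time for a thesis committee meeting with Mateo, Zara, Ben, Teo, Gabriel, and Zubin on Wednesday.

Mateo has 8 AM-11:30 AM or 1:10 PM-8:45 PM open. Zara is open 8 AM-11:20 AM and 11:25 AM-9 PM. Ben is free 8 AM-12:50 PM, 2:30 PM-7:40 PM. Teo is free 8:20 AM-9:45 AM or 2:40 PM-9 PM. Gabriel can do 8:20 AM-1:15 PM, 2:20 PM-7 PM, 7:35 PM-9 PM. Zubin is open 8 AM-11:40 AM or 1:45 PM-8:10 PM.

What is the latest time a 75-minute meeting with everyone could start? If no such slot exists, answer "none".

17:45

Mateo ∩ Zara: 08:00-11:20, 11:25-11:30, 13:10-20:45.
Mateo ∩ Zara ∩ Ben: 08:00-11:20, 11:25-11:30, 14:30-19:40.
Mateo ∩ Zara ∩ Ben ∩ Teo: 08:20-09:45, 14:40-19:40.
Mateo ∩ Zara ∩ Ben ∩ Teo ∩ Gabriel: 08:20-09:45, 14:40-19:00, 19:35-19:40.
Mateo ∩ Zara ∩ Ben ∩ Teo ∩ Gabriel ∩ Zubin: 08:20-09:45, 14:40-19:00, 19:35-19:40.
The last common window of at least 75 minutes is 14:40-19:00; a 75-minute meeting can start as late as 17:45 and still end by 19:00.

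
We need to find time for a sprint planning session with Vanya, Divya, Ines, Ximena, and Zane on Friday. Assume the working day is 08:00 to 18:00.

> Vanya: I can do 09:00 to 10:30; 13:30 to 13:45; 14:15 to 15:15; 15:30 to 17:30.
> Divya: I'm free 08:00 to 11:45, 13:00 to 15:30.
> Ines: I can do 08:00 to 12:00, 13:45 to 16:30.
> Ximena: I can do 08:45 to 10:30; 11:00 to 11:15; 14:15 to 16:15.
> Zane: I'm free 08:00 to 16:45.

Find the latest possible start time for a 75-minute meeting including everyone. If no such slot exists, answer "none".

Vanya ∩ Divya: 09:00-10:30, 13:30-13:45, 14:15-15:15.
Vanya ∩ Divya ∩ Ines: 09:00-10:30, 14:15-15:15.
Vanya ∩ Divya ∩ Ines ∩ Ximena: 09:00-10:30, 14:15-15:15.
Vanya ∩ Divya ∩ Ines ∩ Ximena ∩ Zane: 09:00-10:30, 14:15-15:15.
The last common window of at least 75 minutes is 09:00-10:30; a 75-minute meeting can start as late as 09:15 and still end by 10:30.

09:15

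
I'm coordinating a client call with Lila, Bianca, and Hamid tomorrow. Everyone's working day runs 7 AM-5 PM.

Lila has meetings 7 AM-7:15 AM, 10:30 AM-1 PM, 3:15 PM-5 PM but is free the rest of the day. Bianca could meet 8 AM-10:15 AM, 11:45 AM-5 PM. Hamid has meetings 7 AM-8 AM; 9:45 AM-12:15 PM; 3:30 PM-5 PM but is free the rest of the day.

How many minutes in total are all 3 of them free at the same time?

Lila free: 07:15-10:30, 13:00-15:15 (invert busy blocks within the working day).
Bianca free: 08:00-10:15, 11:45-17:00.
Hamid free: 08:00-09:45, 12:15-15:30 (invert busy blocks within the working day).
Lila ∩ Bianca: 08:00-10:15, 13:00-15:15.
Lila ∩ Bianca ∩ Hamid: 08:00-09:45, 13:00-15:15.
Summing the common windows: 105 + 135 = 240 minutes.

240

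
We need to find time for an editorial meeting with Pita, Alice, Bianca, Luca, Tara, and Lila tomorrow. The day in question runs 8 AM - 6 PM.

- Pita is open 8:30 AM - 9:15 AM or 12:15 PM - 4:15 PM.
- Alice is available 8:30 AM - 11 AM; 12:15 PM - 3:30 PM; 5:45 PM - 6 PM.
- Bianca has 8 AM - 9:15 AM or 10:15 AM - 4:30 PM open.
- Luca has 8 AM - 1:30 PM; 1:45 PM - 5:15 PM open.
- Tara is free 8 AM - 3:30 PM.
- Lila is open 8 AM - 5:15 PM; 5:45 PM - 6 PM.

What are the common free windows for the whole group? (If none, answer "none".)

08:30-09:15, 12:15-13:30, 13:45-15:30

Pita ∩ Alice: 08:30-09:15, 12:15-15:30.
Pita ∩ Alice ∩ Bianca: 08:30-09:15, 12:15-15:30.
Pita ∩ Alice ∩ Bianca ∩ Luca: 08:30-09:15, 12:15-13:30, 13:45-15:30.
Pita ∩ Alice ∩ Bianca ∩ Luca ∩ Tara: 08:30-09:15, 12:15-13:30, 13:45-15:30.
Pita ∩ Alice ∩ Bianca ∩ Luca ∩ Tara ∩ Lila: 08:30-09:15, 12:15-13:30, 13:45-15:30.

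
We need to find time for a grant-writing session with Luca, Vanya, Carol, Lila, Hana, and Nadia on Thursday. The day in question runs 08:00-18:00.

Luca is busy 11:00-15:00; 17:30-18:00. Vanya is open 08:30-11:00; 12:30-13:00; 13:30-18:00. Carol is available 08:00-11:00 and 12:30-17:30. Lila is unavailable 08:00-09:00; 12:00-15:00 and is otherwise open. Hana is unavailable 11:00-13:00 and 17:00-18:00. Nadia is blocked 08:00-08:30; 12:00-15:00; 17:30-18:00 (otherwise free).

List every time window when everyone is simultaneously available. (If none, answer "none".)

Luca free: 08:00-11:00, 15:00-17:30 (invert busy blocks within the working day).
Vanya free: 08:30-11:00, 12:30-13:00, 13:30-18:00.
Carol free: 08:00-11:00, 12:30-17:30.
Lila free: 09:00-12:00, 15:00-18:00 (invert busy blocks within the working day).
Hana free: 08:00-11:00, 13:00-17:00 (invert busy blocks within the working day).
Nadia free: 08:30-12:00, 15:00-17:30 (invert busy blocks within the working day).
Luca ∩ Vanya: 08:30-11:00, 15:00-17:30.
Luca ∩ Vanya ∩ Carol: 08:30-11:00, 15:00-17:30.
Luca ∩ Vanya ∩ Carol ∩ Lila: 09:00-11:00, 15:00-17:30.
Luca ∩ Vanya ∩ Carol ∩ Lila ∩ Hana: 09:00-11:00, 15:00-17:00.
Luca ∩ Vanya ∩ Carol ∩ Lila ∩ Hana ∩ Nadia: 09:00-11:00, 15:00-17:00.

09:00-11:00, 15:00-17:00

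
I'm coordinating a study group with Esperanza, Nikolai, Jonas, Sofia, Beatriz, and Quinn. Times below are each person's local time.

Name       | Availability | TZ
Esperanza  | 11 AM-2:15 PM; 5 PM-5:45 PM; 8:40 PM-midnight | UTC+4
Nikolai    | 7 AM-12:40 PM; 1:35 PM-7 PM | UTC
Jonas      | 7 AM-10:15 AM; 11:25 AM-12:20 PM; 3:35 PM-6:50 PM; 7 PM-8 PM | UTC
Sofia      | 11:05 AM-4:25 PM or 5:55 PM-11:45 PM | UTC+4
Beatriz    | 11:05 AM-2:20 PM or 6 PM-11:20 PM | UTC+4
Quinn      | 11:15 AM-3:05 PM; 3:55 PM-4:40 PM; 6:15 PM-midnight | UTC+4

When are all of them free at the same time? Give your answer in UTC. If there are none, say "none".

07:15-10:15, 16:40-18:50

Esperanza in UTC: 07:00-10:15, 13:00-13:45, 16:40-20:00 (subtract 4h to convert from UTC+4).
Nikolai in UTC: 07:00-12:40, 13:35-19:00.
Jonas in UTC: 07:00-10:15, 11:25-12:20, 15:35-18:50, 19:00-20:00.
Sofia in UTC: 07:05-12:25, 13:55-19:45 (subtract 4h to convert from UTC+4).
Beatriz in UTC: 07:05-10:20, 14:00-19:20 (subtract 4h to convert from UTC+4).
Quinn in UTC: 07:15-11:05, 11:55-12:40, 14:15-20:00 (subtract 4h to convert from UTC+4).
Esperanza ∩ Nikolai: 07:00-10:15, 13:35-13:45, 16:40-19:00.
Esperanza ∩ Nikolai ∩ Jonas: 07:00-10:15, 16:40-18:50.
Esperanza ∩ Nikolai ∩ Jonas ∩ Sofia: 07:05-10:15, 16:40-18:50.
Esperanza ∩ Nikolai ∩ Jonas ∩ Sofia ∩ Beatriz: 07:05-10:15, 16:40-18:50.
Esperanza ∩ Nikolai ∩ Jonas ∩ Sofia ∩ Beatriz ∩ Quinn: 07:15-10:15, 16:40-18:50.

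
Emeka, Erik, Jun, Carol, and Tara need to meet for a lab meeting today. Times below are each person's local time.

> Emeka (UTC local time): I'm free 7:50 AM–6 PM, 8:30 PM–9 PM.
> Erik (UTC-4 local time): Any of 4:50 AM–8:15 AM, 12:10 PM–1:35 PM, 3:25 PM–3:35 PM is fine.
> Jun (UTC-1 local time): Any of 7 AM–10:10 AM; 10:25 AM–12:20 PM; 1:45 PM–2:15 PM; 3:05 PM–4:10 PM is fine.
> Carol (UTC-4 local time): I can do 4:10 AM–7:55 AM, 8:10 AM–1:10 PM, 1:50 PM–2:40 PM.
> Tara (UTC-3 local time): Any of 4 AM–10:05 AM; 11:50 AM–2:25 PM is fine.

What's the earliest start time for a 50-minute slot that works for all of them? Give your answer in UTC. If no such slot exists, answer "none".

Emeka in UTC: 07:50-18:00, 20:30-21:00.
Erik in UTC: 08:50-12:15, 16:10-17:35, 19:25-19:35 (add 4h to convert from UTC-4).
Jun in UTC: 08:00-11:10, 11:25-13:20, 14:45-15:15, 16:05-17:10 (add 1h to convert from UTC-1).
Carol in UTC: 08:10-11:55, 12:10-17:10, 17:50-18:40 (add 4h to convert from UTC-4).
Tara in UTC: 07:00-13:05, 14:50-17:25 (add 3h to convert from UTC-3).
Emeka ∩ Erik: 08:50-12:15, 16:10-17:35.
Emeka ∩ Erik ∩ Jun: 08:50-11:10, 11:25-12:15, 16:10-17:10.
Emeka ∩ Erik ∩ Jun ∩ Carol: 08:50-11:10, 11:25-11:55, 12:10-12:15, 16:10-17:10.
Emeka ∩ Erik ∩ Jun ∩ Carol ∩ Tara: 08:50-11:10, 11:25-11:55, 12:10-12:15, 16:10-17:10.
The first common window of at least 50 minutes is 08:50-11:10, so the earliest start is 08:50.

08:50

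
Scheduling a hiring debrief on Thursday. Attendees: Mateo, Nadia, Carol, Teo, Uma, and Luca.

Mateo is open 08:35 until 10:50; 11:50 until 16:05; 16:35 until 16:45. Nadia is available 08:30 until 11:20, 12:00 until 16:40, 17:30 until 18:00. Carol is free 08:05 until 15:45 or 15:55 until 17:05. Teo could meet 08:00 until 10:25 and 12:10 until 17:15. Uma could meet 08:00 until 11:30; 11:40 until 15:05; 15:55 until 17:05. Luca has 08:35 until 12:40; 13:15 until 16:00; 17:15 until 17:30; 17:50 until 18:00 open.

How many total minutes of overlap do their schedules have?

Mateo ∩ Nadia: 08:35-10:50, 12:00-16:05, 16:35-16:40.
Mateo ∩ Nadia ∩ Carol: 08:35-10:50, 12:00-15:45, 15:55-16:05, 16:35-16:40.
Mateo ∩ Nadia ∩ Carol ∩ Teo: 08:35-10:25, 12:10-15:45, 15:55-16:05, 16:35-16:40.
Mateo ∩ Nadia ∩ Carol ∩ Teo ∩ Uma: 08:35-10:25, 12:10-15:05, 15:55-16:05, 16:35-16:40.
Mateo ∩ Nadia ∩ Carol ∩ Teo ∩ Uma ∩ Luca: 08:35-10:25, 12:10-12:40, 13:15-15:05, 15:55-16:00.
So the common availability across everyone is 08:35-10:25, 12:10-12:40, 13:15-15:05, 15:55-16:00.
Summing the common windows: 110 + 30 + 110 + 5 = 255 minutes.

255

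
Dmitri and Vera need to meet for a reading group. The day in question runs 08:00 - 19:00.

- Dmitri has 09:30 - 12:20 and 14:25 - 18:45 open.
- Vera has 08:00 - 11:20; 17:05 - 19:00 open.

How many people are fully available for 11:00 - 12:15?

1

Dmitri can make the full 11:00-12:15 slot — that's 1.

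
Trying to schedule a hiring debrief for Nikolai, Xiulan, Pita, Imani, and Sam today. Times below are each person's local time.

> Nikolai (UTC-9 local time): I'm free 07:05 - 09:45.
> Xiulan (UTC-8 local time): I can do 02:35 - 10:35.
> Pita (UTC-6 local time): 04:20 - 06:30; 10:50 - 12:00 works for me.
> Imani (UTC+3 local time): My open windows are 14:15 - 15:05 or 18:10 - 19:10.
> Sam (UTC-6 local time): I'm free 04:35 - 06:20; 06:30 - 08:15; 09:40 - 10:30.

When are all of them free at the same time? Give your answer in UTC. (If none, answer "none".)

Nikolai in UTC: 16:05-18:45 (add 9h to convert from UTC-9).
Xiulan in UTC: 10:35-18:35 (add 8h to convert from UTC-8).
Pita in UTC: 10:20-12:30, 16:50-18:00 (add 6h to convert from UTC-6).
Imani in UTC: 11:15-12:05, 15:10-16:10 (subtract 3h to convert from UTC+3).
Sam in UTC: 10:35-12:20, 12:30-14:15, 15:40-16:30 (add 6h to convert from UTC-6).
Nikolai ∩ Xiulan: 16:05-18:35.
Nikolai ∩ Xiulan ∩ Pita: 16:50-18:00.
Nikolai ∩ Xiulan ∩ Pita ∩ Imani: ∅.
Nikolai ∩ Xiulan ∩ Pita ∩ Imani ∩ Sam: ∅.
There is no time when everyone is free.

none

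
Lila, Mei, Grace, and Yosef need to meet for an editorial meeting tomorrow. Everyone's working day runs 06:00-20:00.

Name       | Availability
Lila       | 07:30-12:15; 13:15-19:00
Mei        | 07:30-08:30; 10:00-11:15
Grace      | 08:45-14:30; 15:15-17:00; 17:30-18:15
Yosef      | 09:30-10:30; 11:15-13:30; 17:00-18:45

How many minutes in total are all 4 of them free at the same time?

Lila ∩ Mei: 07:30-08:30, 10:00-11:15.
Lila ∩ Mei ∩ Grace: 10:00-11:15.
Lila ∩ Mei ∩ Grace ∩ Yosef: 10:00-10:30.
That's a single block of 30 minutes.

30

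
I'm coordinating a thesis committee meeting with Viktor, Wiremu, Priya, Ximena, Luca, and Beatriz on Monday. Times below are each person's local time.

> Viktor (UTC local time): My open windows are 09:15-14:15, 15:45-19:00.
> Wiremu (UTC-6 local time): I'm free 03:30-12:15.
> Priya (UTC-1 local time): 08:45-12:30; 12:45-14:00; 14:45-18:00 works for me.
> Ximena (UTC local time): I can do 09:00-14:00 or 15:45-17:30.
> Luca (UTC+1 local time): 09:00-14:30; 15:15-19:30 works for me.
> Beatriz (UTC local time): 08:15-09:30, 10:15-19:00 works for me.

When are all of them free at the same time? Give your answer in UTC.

10:15-13:30, 15:45-17:30

Viktor in UTC: 09:15-14:15, 15:45-19:00.
Wiremu in UTC: 09:30-18:15 (add 6h to convert from UTC-6).
Priya in UTC: 09:45-13:30, 13:45-15:00, 15:45-19:00 (add 1h to convert from UTC-1).
Ximena in UTC: 09:00-14:00, 15:45-17:30.
Luca in UTC: 08:00-13:30, 14:15-18:30 (subtract 1h to convert from UTC+1).
Beatriz in UTC: 08:15-09:30, 10:15-19:00.
Viktor ∩ Wiremu: 09:30-14:15, 15:45-18:15.
Viktor ∩ Wiremu ∩ Priya: 09:45-13:30, 13:45-14:15, 15:45-18:15.
Viktor ∩ Wiremu ∩ Priya ∩ Ximena: 09:45-13:30, 13:45-14:00, 15:45-17:30.
Viktor ∩ Wiremu ∩ Priya ∩ Ximena ∩ Luca: 09:45-13:30, 15:45-17:30.
Viktor ∩ Wiremu ∩ Priya ∩ Ximena ∩ Luca ∩ Beatriz: 10:15-13:30, 15:45-17:30.
Those are the intersection windows.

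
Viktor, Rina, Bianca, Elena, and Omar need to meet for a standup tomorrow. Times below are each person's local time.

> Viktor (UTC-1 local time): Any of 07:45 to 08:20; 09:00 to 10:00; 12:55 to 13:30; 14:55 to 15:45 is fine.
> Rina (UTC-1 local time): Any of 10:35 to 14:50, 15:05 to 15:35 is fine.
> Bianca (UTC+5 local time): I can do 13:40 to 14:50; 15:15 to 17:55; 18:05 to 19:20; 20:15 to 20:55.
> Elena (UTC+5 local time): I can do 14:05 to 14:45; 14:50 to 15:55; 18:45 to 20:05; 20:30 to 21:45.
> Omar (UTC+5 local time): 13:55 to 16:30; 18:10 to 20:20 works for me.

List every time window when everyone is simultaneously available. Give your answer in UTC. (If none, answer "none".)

13:55-14:20

Viktor in UTC: 08:45-09:20, 10:00-11:00, 13:55-14:30, 15:55-16:45 (add 1h to convert from UTC-1).
Rina in UTC: 11:35-15:50, 16:05-16:35 (add 1h to convert from UTC-1).
Bianca in UTC: 08:40-09:50, 10:15-12:55, 13:05-14:20, 15:15-15:55 (subtract 5h to convert from UTC+5).
Elena in UTC: 09:05-09:45, 09:50-10:55, 13:45-15:05, 15:30-16:45 (subtract 5h to convert from UTC+5).
Omar in UTC: 08:55-11:30, 13:10-15:20 (subtract 5h to convert from UTC+5).
Viktor ∩ Rina: 13:55-14:30, 16:05-16:35.
Viktor ∩ Rina ∩ Bianca: 13:55-14:20.
Viktor ∩ Rina ∩ Bianca ∩ Elena: 13:55-14:20.
Viktor ∩ Rina ∩ Bianca ∩ Elena ∩ Omar: 13:55-14:20.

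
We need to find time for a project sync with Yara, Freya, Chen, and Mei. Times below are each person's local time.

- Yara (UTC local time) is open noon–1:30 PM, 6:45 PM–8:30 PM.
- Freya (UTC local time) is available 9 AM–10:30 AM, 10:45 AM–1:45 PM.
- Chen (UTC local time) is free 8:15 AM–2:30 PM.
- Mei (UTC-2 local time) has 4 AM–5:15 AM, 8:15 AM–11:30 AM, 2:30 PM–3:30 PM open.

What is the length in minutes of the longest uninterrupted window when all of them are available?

Yara in UTC: 12:00-13:30, 18:45-20:30.
Freya in UTC: 09:00-10:30, 10:45-13:45.
Chen in UTC: 08:15-14:30.
Mei in UTC: 06:00-07:15, 10:15-13:30, 16:30-17:30 (add 2h to convert from UTC-2).
Yara ∩ Freya: 12:00-13:30.
Yara ∩ Freya ∩ Chen: 12:00-13:30.
Yara ∩ Freya ∩ Chen ∩ Mei: 12:00-13:30.
So the common availability across everyone is 12:00-13:30.
The longest is 12:00-13:30 at 90 minutes.

90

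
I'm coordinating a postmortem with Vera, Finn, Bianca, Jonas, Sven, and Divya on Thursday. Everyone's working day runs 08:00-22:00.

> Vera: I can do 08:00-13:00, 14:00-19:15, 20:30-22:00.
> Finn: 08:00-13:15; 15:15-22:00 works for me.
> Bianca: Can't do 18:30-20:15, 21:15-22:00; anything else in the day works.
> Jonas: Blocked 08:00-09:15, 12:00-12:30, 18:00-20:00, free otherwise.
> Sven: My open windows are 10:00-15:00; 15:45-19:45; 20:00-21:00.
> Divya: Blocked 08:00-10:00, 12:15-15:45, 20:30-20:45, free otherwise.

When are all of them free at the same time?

10:00-12:00, 15:45-18:00, 20:45-21:00

Vera free: 08:00-13:00, 14:00-19:15, 20:30-22:00.
Finn free: 08:00-13:15, 15:15-22:00.
Bianca free: 08:00-18:30, 20:15-21:15 (invert busy blocks within the working day).
Jonas free: 09:15-12:00, 12:30-18:00, 20:00-22:00 (invert busy blocks within the working day).
Sven free: 10:00-15:00, 15:45-19:45, 20:00-21:00.
Divya free: 10:00-12:15, 15:45-20:30, 20:45-22:00 (invert busy blocks within the working day).
Vera ∩ Finn: 08:00-13:00, 15:15-19:15, 20:30-22:00.
Vera ∩ Finn ∩ Bianca: 08:00-13:00, 15:15-18:30, 20:30-21:15.
Vera ∩ Finn ∩ Bianca ∩ Jonas: 09:15-12:00, 12:30-13:00, 15:15-18:00, 20:30-21:15.
Vera ∩ Finn ∩ Bianca ∩ Jonas ∩ Sven: 10:00-12:00, 12:30-13:00, 15:45-18:00, 20:30-21:00.
Vera ∩ Finn ∩ Bianca ∩ Jonas ∩ Sven ∩ Divya: 10:00-12:00, 15:45-18:00, 20:45-21:00.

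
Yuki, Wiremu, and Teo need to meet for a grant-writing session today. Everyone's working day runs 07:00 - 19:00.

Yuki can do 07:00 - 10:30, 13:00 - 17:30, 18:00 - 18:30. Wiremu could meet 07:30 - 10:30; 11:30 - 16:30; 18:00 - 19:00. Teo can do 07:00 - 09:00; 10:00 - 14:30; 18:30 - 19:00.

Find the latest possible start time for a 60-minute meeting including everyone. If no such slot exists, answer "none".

Yuki ∩ Wiremu: 07:30-10:30, 13:00-16:30, 18:00-18:30.
Yuki ∩ Wiremu ∩ Teo: 07:30-09:00, 10:00-10:30, 13:00-14:30.
Those are the intersection windows.
The last common window of at least 60 minutes is 13:00-14:30; a 60-minute meeting can start as late as 13:30 and still end by 14:30.

13:30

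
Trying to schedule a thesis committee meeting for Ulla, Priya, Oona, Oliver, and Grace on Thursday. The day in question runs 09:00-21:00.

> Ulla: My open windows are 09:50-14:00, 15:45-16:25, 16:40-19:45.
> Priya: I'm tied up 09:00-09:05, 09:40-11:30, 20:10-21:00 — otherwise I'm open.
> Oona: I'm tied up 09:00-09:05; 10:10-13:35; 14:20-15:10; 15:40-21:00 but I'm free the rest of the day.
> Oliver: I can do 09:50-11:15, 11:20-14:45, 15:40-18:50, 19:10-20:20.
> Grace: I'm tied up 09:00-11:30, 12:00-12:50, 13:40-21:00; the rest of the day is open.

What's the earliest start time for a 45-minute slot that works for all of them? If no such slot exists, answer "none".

Ulla free: 09:50-14:00, 15:45-16:25, 16:40-19:45.
Priya free: 09:05-09:40, 11:30-20:10 (invert busy blocks within the working day).
Oona free: 09:05-10:10, 13:35-14:20, 15:10-15:40 (invert busy blocks within the working day).
Oliver free: 09:50-11:15, 11:20-14:45, 15:40-18:50, 19:10-20:20.
Grace free: 11:30-12:00, 12:50-13:40 (invert busy blocks within the working day).
Ulla ∩ Priya: 11:30-14:00, 15:45-16:25, 16:40-19:45.
Ulla ∩ Priya ∩ Oona: 13:35-14:00.
Ulla ∩ Priya ∩ Oona ∩ Oliver: 13:35-14:00.
Ulla ∩ Priya ∩ Oona ∩ Oliver ∩ Grace: 13:35-13:40.
So the common availability across everyone is 13:35-13:40.
No common window is at least 45 minutes long.

none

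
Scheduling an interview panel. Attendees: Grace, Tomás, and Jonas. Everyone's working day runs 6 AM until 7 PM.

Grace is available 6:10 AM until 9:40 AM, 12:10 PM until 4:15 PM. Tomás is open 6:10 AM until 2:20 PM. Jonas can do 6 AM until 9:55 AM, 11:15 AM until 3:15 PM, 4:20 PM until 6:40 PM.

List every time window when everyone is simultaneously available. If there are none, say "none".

Grace ∩ Tomás: 06:10-09:40, 12:10-14:20.
Grace ∩ Tomás ∩ Jonas: 06:10-09:40, 12:10-14:20.

06:10-09:40, 12:10-14:20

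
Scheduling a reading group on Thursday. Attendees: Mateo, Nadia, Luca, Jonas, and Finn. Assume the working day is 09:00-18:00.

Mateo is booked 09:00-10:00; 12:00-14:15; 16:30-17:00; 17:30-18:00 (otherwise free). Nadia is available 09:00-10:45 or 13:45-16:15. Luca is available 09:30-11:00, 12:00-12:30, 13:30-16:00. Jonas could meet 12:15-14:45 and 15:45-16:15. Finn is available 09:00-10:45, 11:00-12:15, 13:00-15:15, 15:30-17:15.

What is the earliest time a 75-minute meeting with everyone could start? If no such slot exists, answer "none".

none

Mateo free: 10:00-12:00, 14:15-16:30, 17:00-17:30 (invert busy blocks within the working day).
Nadia free: 09:00-10:45, 13:45-16:15.
Luca free: 09:30-11:00, 12:00-12:30, 13:30-16:00.
Jonas free: 12:15-14:45, 15:45-16:15.
Finn free: 09:00-10:45, 11:00-12:15, 13:00-15:15, 15:30-17:15.
Mateo ∩ Nadia: 10:00-10:45, 14:15-16:15.
Mateo ∩ Nadia ∩ Luca: 10:00-10:45, 14:15-16:00.
Mateo ∩ Nadia ∩ Luca ∩ Jonas: 14:15-14:45, 15:45-16:00.
Mateo ∩ Nadia ∩ Luca ∩ Jonas ∩ Finn: 14:15-14:45, 15:45-16:00.
No common window is at least 75 minutes long.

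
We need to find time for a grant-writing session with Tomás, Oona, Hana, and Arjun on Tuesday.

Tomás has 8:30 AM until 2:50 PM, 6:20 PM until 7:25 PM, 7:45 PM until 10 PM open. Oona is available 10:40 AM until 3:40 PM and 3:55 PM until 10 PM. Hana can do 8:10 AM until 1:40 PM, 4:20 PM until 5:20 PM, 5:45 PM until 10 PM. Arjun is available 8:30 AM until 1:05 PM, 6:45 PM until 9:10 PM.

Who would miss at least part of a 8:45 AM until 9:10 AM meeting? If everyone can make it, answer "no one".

Oona

Tomás: free for 08:45-09:10. Oona: not fully free for 08:45-09:10. Hana: free for 08:45-09:10. Arjun: free for 08:45-09:10.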